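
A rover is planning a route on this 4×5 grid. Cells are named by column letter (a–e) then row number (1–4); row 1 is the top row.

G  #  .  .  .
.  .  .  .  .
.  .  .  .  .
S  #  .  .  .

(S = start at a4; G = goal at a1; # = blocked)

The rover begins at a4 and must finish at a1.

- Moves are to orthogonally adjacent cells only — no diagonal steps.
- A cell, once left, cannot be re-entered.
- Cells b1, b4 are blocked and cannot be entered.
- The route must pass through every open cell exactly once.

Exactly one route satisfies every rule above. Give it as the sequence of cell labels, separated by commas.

Need to visit all 18 open cells exactly once, starting at a4 and ending at a1.
Route from a4: up 1 to a3, right 2 to c3, down 1 to c4, right 2 to e4, up 1 to e3, left 1 to d3, up 1 to d2, right 1 to e2, up 1 to e1, left 2 to c1, down 1 to c2, left 2 to a2, up 1 to a1 — 17 moves in all.
Check: all 18 open cells covered.

a4, a3, b3, c3, c4, d4, e4, e3, d3, d2, e2, e1, d1, c1, c2, b2, a2, a1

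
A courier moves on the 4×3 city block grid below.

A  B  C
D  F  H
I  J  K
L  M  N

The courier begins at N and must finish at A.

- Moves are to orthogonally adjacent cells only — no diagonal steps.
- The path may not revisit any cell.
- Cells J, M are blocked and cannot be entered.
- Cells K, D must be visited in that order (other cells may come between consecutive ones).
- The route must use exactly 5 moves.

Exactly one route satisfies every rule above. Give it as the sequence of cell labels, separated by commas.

N, K, H, F, D, A

The waypoints must appear in the order K, D, with no cell reused.
Route from N: up 2 to H, left 2 to D, up 1 to A — 5 moves in all.
Check: order respected (K at step 1, D at step 4); 5 moves as required.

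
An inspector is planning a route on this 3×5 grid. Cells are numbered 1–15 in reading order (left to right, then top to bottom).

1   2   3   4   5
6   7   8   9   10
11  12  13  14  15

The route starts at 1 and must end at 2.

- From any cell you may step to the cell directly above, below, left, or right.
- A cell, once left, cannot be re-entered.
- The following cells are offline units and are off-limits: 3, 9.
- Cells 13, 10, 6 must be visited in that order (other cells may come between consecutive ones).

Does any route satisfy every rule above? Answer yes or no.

Even ignoring the required order, no revisit-free route from 1 to 2 manages to pass through all of 13, 10, and 6: branching out from 1, every path either misses one of them or, having collected them, can no longer reach 2 without re-entering a cell.

no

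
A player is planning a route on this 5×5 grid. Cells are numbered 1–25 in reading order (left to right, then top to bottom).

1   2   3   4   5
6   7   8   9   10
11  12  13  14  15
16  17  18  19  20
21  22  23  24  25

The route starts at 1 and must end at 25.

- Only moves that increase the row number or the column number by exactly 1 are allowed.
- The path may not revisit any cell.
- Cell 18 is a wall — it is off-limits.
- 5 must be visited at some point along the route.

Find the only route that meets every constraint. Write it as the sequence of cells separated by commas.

1, 2, 3, 4, 5, 10, 15, 20, 25

Moves only go right or down, so the column and row indices never decrease.
Route from 1: 4× right (reaching 5), 4× down (reaching 25) — 8 moves in all.
Check: all required cells visited.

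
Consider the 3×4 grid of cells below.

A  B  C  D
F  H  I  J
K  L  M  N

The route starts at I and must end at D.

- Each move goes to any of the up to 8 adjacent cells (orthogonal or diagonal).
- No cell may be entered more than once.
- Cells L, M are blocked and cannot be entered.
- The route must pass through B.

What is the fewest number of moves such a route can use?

Any route passes through B somewhere between I and D. Summing Chebyshev distances along the two legs (I → B → D) gives a lower bound of 1 + 2 = 3 moves.
A route of 3 moves achieves this: I → B → C → D.
Since 3 matches the lower bound, it is optimal.

3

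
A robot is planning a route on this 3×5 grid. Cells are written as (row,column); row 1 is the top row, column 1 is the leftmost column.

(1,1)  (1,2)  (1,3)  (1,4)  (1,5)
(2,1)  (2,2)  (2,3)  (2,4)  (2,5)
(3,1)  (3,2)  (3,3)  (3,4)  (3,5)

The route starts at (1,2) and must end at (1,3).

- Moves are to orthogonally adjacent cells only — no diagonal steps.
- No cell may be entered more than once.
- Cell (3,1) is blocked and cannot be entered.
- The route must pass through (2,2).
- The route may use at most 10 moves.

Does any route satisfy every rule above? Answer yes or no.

yes

One route that works: (1,2) → (2,2) → (2,3) → (1,3).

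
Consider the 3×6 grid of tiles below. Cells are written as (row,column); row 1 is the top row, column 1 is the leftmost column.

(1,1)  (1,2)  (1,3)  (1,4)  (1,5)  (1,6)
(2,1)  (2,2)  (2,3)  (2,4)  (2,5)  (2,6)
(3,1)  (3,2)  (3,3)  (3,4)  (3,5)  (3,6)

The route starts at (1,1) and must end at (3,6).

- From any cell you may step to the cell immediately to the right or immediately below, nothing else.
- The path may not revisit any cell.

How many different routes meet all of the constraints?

A right/down-only route from (1,1) to (3,6) makes exactly 2 down-moves and 5 right-moves in some order.
With no other constraints that would be C(7,2) = 21 routes.
That gives 21 routes.

21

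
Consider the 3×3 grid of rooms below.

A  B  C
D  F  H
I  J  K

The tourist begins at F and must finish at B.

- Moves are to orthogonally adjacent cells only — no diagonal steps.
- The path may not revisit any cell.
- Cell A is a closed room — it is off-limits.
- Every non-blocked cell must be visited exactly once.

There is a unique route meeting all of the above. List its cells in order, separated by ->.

Need to visit all 8 open cells exactly once, starting at F and ending at B.
Cell D has only two open neighbours (I and F), so the path must pass straight through it: one of those is the cell it's entered from and the other is where it exits.
Route from F: left to D, down to I, 2× right (reaching K), 2× up (reaching C), left to B — 7 moves in all.
Check: all 8 open cells covered.

F -> D -> I -> J -> K -> H -> C -> B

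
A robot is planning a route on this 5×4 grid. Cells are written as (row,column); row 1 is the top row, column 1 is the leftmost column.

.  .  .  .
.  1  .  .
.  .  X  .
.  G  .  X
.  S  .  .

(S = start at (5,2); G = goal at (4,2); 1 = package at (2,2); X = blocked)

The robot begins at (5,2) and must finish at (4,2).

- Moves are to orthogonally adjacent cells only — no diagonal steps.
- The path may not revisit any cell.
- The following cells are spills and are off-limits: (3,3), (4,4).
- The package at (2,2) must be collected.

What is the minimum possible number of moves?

Any route passes through (2,2) somewhere between (5,2) and (4,2). Summing Manhattan distances along the two legs ((5,2) → (2,2) → (4,2)) gives a lower bound of 3 + 2 = 5 moves.
The shortest route satisfying every rule uses 7 moves: (5,2) → (5,1) → (4,1) → (3,1) → (2,1) → (2,2) → (3,2) → (4,2).
The no-revisit rule (legs can't share cells) pushes the minimum above the 5-move bound; an exhaustive check rules out every length from 5 to 6, leaving 7 as the minimum.

7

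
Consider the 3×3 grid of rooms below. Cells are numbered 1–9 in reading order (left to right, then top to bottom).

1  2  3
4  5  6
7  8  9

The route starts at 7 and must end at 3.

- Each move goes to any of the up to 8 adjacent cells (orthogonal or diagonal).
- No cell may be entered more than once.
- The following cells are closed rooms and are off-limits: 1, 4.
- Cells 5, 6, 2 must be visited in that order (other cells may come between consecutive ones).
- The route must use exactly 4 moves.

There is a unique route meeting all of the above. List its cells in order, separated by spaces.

7 5 6 2 3

The waypoints must appear in the order 5, 6, 2, with no cell reused.
Route from 7: up-right 1 to 5, right 1 to 6, up-left 1 to 2, right 1 to 3 — 4 moves in all.
Check: order respected (5 at step 1, 6 at step 2, 2 at step 3); 4 moves as required.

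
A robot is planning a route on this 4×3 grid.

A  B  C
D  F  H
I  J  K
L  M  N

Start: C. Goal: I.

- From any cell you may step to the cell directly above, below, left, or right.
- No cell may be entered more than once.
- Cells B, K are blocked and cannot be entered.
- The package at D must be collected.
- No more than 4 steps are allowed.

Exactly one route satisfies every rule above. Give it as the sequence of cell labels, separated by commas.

C, H, F, D, I

The 4-move cap with required stops at D leaves no slack for detours.
Route from C: down to H, 2× left (reaching D), down to I — 4 moves in all.
Check: all required cells visited; 4 ≤ 4 moves.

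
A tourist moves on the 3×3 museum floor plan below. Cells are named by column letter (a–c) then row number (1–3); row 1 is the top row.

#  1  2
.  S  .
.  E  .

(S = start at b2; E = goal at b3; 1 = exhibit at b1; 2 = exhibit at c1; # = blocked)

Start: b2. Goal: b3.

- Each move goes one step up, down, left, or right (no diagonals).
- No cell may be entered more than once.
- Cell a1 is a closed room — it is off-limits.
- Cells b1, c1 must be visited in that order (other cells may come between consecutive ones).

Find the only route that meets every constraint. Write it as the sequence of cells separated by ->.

b2 -> b1 -> c1 -> c2 -> c3 -> b3

The waypoints must appear in the order b1, c1, with no cell reused.
Route from b2: up to b1, right to c1, 2× down (reaching c3), left to b3 — 5 moves in all.
Check: order respected (1 at step 1, 2 at step 2).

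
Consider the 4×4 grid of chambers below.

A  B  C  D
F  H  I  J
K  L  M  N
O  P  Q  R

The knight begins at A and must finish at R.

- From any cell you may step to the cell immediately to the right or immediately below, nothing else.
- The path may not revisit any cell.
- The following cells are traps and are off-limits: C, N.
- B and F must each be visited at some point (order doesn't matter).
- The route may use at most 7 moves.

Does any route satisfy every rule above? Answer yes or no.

no

F is below but to the left of B: going B → F would need a leftward move and F → B an upward move, so no right/down-only route can visit both required cells.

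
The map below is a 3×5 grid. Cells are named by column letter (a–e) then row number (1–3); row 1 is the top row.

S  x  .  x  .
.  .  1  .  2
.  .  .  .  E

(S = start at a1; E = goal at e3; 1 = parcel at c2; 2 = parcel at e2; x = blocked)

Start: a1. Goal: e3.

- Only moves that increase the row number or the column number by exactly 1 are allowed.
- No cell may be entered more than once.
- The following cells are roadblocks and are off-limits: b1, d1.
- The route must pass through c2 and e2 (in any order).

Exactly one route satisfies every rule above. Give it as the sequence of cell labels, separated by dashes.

a1 - a2 - b2 - c2 - d2 - e2 - e3

Moves only go right or down, so the column and row indices never decrease.
Route from a1: down 1 to a2, right 4 to e2, down 1 to e3 — 6 moves in all.
Check: all required cells visited.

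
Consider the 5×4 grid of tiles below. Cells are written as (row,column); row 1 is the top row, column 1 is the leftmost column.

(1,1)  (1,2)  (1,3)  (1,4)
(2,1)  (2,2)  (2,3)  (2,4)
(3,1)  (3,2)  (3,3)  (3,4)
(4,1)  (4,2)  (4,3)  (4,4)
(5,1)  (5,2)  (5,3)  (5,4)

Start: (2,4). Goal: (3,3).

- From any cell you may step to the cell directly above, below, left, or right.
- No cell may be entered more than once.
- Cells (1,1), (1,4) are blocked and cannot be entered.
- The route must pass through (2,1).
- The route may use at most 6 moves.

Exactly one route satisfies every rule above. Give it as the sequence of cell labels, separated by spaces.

(2,4) (2,3) (2,2) (2,1) (3,1) (3,2) (3,3)

The budget equals the shortest possible length, so every move has to be on a shortest route through the required cells.
Route from (2,4): 3× left (reaching (2,1)), down to (3,1), 2× right (reaching (3,3)) — 6 moves in all.
Check: all required cells visited; 6 ≤ 6 moves.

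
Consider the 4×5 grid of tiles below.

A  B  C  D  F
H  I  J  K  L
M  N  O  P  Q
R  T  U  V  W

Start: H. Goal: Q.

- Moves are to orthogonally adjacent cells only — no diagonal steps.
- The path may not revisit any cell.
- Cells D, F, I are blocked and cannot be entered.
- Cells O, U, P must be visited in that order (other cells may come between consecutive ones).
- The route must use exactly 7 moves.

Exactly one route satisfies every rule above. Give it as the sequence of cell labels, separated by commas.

H, M, N, O, U, V, P, Q

The waypoints must appear in the order O, U, P, with no cell reused.
Route from H: down to M, 2× right (reaching O), down to U, right to V, up to P, right to Q — 7 moves in all.
Check: order respected (O at step 3, U at step 4, P at step 6); 7 moves as required.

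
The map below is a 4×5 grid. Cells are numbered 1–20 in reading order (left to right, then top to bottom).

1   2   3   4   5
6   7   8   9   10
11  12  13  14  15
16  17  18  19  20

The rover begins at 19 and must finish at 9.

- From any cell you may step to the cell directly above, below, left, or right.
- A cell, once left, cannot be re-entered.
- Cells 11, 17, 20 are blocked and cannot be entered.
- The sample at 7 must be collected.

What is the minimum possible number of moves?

Any route passes through 7 somewhere between 19 and 9. Summing Manhattan distances along the two legs (19 → 7 → 9) gives a lower bound of 4 + 2 = 6 moves.
A route of 6 moves achieves this: 19 → 14 → 13 → 12 → 7 → 8 → 9.
Since 6 matches the lower bound, it is optimal.

6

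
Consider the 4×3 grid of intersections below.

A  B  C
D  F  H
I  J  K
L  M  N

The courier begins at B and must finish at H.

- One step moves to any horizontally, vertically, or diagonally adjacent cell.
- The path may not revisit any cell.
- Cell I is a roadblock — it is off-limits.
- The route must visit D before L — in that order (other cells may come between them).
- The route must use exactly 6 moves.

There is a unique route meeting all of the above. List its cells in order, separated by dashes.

B - D - J - L - M - K - H

The waypoints must appear in the order D, L, with no cell reused.
Route from B: down-left to D, down-right to J, down-left to L, right to M, up-right to K, up to H — 6 moves in all.
Check: order respected (D at step 1, L at step 3); 6 moves as required.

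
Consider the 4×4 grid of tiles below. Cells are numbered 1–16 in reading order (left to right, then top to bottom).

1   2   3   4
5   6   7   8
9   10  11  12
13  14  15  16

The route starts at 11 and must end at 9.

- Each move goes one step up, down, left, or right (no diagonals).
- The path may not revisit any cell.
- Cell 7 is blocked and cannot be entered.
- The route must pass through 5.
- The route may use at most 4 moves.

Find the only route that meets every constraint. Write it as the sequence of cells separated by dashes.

11 - 10 - 6 - 5 - 9

The budget equals the shortest possible length, so every move has to be on a shortest route through the required cells.
Route from 11: left 1 to 10, up 1 to 6, left 1 to 5, down 1 to 9 — 4 moves in all.
Check: all required cells visited; 4 ≤ 4 moves.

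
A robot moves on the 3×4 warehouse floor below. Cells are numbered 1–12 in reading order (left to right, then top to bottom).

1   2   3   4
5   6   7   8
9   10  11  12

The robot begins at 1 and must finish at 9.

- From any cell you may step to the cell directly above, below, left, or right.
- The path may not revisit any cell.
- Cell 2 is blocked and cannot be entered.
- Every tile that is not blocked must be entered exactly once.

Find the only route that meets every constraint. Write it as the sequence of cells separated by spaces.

Need to visit all 11 open cells exactly once, starting at 1 and ending at 9.
Cell 12 has only two open neighbours (8 and 11), so the path must pass straight through it: one of those is the cell it's entered from and the other is where it exits.
Route from 1: down 1 to 5, right 2 to 7, up 1 to 3, right 1 to 4, down 2 to 12, left 3 to 9 — 10 moves in all.
Check: all 11 open cells covered.

1 5 6 7 3 4 8 12 11 10 9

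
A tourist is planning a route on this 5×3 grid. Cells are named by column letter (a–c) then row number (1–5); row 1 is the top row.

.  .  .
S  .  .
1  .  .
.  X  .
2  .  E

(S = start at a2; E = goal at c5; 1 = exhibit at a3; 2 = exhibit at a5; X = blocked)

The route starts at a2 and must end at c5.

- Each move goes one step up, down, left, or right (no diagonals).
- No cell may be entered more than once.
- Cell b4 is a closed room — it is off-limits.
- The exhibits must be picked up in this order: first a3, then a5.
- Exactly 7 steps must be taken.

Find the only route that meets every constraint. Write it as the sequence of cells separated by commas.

The waypoints must appear in the order a3, a5, with no cell reused.
Route from a2: right 1 to b2, down 1 to b3, left 1 to a3, down 2 to a5, right 2 to c5 — 7 moves in all.
Check: order respected (1 at step 3, 2 at step 5); 7 moves as required.

a2, b2, b3, a3, a4, a5, b5, c5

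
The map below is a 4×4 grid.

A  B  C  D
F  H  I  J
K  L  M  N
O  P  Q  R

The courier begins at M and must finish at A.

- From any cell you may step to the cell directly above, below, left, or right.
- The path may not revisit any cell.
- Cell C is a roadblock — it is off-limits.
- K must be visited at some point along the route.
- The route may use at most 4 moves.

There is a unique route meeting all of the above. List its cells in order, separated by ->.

The 4-move cap with required stops at K leaves no slack for detours.
Route from M: 2× left (reaching K), 2× up (reaching A) — 4 moves in all.
Check: all required cells visited; 4 ≤ 4 moves.

M -> L -> K -> F -> A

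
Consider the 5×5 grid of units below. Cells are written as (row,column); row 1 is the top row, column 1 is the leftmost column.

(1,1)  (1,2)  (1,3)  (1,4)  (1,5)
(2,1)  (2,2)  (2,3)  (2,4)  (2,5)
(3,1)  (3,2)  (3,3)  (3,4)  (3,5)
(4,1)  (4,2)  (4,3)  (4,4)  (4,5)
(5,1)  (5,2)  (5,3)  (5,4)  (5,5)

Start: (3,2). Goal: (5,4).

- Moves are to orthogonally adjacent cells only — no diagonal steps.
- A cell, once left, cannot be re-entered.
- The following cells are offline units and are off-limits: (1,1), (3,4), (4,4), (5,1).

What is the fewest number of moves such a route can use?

The Manhattan distance from (3,2) to (5,4) is |3−5| + |2−4| = 4, so at least 4 moves are needed.
A route of 4 moves achieves this: (3,2) → (4,2) → (5,2) → (5,3) → (5,4).
Since 4 matches the lower bound, it is optimal.

4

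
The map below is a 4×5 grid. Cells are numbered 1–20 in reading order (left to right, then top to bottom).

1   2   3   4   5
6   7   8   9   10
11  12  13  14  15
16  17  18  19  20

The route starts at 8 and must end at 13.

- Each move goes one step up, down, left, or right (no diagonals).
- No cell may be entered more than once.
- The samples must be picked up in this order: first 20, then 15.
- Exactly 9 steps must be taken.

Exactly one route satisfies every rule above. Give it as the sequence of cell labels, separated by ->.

The waypoints must appear in the order 20, 15, with no cell reused.
Route from 8: left to 7, 2× down (reaching 17), 3× right (reaching 20), up to 15, 2× left (reaching 13) — 9 moves in all.
Check: order respected (20 at step 6, 15 at step 7); 9 moves as required.

8 -> 7 -> 12 -> 17 -> 18 -> 19 -> 20 -> 15 -> 14 -> 13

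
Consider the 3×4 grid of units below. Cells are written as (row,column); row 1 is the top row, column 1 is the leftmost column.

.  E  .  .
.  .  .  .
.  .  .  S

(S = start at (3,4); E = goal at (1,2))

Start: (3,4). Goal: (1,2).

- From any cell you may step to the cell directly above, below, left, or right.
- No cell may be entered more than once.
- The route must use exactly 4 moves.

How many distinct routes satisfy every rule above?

6

Need simple routes of exactly 4 moves from (3,4) to (1,2) (Manhattan distance 4, so 0 moves are spent on a detour and 0 undoing it).
Enumerating: (3,4) (2,4) (1,4) (1,3) (1,2) | (3,4) (2,4) (2,3) (1,3) (1,2) | (3,4) (2,4) (2,3) (2,2) (1,2) | (3,4) (3,3) (2,3) (1,3) (1,2) | (3,4) (3,3) (2,3) (2,2) (1,2) | (3,4) (3,3) (3,2) (2,2) (1,2).
That gives 6 routes.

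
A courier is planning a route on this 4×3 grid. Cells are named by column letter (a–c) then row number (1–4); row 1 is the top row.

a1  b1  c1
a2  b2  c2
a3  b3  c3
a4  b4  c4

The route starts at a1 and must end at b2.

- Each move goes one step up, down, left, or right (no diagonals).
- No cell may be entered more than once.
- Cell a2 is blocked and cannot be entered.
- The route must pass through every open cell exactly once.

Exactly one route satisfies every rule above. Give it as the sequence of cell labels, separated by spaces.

a1 b1 c1 c2 c3 c4 b4 a4 a3 b3 b2

Need to visit all 11 open cells exactly once, starting at a1 and ending at b2.
Cell a3 has only two open neighbours (a4 and b3), so the path must pass straight through it: one of those is the cell it's entered from and the other is where it exits.
Route from a1: 2× right (reaching c1), 3× down (reaching c4), 2× left (reaching a4), up to a3, right to b3, up to b2 — 10 moves in all.
Check: all 11 open cells covered.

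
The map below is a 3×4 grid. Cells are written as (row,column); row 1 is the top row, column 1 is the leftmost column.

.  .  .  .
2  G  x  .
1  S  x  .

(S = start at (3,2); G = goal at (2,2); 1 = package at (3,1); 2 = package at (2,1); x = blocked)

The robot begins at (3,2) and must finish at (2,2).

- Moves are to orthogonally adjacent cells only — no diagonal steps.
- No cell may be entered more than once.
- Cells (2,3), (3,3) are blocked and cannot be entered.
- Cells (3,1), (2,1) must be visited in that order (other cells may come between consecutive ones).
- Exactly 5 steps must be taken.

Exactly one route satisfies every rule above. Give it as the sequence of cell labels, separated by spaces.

The waypoints must appear in the order (3,1), (2,1), with no cell reused.
Route from (3,2): left to (3,1), 2× up (reaching (1,1)), right to (1,2), down to (2,2) — 5 moves in all.
Check: order respected (1 at step 1, 2 at step 2); 5 moves as required.

(3,2) (3,1) (2,1) (1,1) (1,2) (2,2)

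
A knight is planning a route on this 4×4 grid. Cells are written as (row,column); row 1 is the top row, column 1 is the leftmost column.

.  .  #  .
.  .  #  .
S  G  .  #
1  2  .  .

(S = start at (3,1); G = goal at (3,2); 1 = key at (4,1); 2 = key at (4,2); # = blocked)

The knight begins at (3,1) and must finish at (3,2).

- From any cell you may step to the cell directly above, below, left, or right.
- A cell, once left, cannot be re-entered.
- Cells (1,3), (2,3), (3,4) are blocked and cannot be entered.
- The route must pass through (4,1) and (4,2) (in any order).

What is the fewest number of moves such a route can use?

Any route passes through (4,1) and (4,2) in some order between (3,1) and (3,2). Summing Manhattan distances along each leg and taking the cheapest ordering ((3,1) → (4,1) → (4,2) → (3,2)) gives a lower bound of 1 + 1 + 1 = 3 moves.
A route of 3 moves achieves this: (3,1) → (4,1) → (4,2) → (3,2).
Since 3 matches the lower bound, it is optimal.

3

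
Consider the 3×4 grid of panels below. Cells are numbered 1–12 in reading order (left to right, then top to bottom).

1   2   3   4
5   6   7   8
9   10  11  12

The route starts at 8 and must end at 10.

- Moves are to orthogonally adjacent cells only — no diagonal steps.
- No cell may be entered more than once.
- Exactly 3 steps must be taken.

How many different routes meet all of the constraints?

Need simple routes of exactly 3 moves from 8 to 10 (Manhattan distance 3, so 0 moves are spent on a detour and 0 undoing it).
Enumerating: 8 12 11 10 | 8 7 11 10 | 8 7 6 10.
That gives 3 routes.

3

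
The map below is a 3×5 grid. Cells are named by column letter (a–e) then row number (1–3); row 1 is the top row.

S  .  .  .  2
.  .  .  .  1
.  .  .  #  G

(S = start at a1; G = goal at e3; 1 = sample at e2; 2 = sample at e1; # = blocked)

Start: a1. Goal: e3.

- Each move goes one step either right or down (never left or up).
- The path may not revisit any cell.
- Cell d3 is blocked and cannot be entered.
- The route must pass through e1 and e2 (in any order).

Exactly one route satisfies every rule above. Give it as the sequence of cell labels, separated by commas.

a1, b1, c1, d1, e1, e2, e3

Moves only go right or down, so the column and row indices never decrease.
Route from a1: right 4 to e1, down 2 to e3 — 6 moves in all.
Check: all required cells visited.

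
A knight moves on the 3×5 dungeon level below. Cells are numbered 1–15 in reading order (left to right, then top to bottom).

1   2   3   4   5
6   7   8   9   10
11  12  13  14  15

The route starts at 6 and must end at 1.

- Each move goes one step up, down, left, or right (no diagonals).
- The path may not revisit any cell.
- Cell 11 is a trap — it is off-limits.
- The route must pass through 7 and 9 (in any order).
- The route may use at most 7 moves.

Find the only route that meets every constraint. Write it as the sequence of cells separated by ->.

6 -> 7 -> 8 -> 9 -> 4 -> 3 -> 2 -> 1

The 7-move cap with required stops at 7, 9 leaves no slack for detours.
Route from 6: 3× right (reaching 9), up to 4, 3× left (reaching 1) — 7 moves in all.
Check: all required cells visited; 7 ≤ 7 moves.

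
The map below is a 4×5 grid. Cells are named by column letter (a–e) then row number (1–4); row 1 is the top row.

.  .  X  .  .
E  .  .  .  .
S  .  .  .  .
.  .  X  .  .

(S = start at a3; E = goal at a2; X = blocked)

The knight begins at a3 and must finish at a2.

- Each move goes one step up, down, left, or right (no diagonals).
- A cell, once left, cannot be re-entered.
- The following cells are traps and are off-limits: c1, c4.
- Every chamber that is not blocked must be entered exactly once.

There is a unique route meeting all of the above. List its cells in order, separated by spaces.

Need to visit all 18 open cells exactly once, starting at a3 and ending at a2.
Cell a1 has only two open neighbours (a2 and b1), so the path must pass straight through it: one of those is the cell it's entered from and the other is where it exits.
Route from a3: down 1 to a4, right 1 to b4, up 1 to b3, right 2 to d3, down 1 to d4, right 1 to e4, up 3 to e1, left 1 to d1, down 1 to d2, left 2 to b2, up 1 to b1, left 1 to a1, down 1 to a2 — 17 moves in all.
Check: all 18 open cells covered.

a3 a4 b4 b3 c3 d3 d4 e4 e3 e2 e1 d1 d2 c2 b2 b1 a1 a2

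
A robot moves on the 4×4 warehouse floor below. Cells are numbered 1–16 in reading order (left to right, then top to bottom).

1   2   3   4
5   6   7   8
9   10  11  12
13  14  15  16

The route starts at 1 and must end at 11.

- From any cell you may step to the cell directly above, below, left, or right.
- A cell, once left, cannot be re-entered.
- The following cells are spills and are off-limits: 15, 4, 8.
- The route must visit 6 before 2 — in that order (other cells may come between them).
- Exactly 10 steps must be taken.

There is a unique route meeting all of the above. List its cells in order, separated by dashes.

1 - 5 - 9 - 13 - 14 - 10 - 6 - 2 - 3 - 7 - 11

The waypoints must appear in the order 6, 2, with no cell reused.
Route from 1: down 3 to 13, right 1 to 14, up 3 to 2, right 1 to 3, down 2 to 11 — 10 moves in all.
Check: order respected (6 at step 6, 2 at step 7); 10 moves as required.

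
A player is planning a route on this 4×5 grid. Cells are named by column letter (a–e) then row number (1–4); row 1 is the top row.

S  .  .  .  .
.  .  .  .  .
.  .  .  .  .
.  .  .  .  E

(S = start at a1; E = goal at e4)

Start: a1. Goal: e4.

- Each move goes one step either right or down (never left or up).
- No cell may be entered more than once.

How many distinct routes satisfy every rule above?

A right/down-only route from a1 to e4 makes exactly 3 down-moves and 4 right-moves in some order.
With no other constraints that would be C(7,3) = 35 routes.
That gives 35 routes.

35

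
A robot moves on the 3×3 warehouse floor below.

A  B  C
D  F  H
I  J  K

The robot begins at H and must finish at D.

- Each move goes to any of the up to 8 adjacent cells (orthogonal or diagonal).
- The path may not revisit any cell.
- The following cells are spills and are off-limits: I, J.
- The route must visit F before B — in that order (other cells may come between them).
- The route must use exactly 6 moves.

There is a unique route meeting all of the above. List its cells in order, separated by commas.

H, K, F, C, B, A, D

The waypoints must appear in the order F, B, with no cell reused.
Route from H: down 1 to K, up-left 1 to F, up-right 1 to C, left 2 to A, down 1 to D — 6 moves in all.
Check: order respected (F at step 2, B at step 4); 6 moves as required.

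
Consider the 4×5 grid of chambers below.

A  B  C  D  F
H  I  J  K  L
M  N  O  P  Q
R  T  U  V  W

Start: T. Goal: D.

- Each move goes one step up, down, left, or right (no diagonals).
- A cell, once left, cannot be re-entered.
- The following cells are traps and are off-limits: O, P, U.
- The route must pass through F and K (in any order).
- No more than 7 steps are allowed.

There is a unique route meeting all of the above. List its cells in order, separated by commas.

The 7-move cap with required stops at F, K leaves no slack for detours.
Route from T: up 2 to I, right 3 to L, up 1 to F, left 1 to D — 7 moves in all.
Check: all required cells visited; 7 ≤ 7 moves.

T, N, I, J, K, L, F, D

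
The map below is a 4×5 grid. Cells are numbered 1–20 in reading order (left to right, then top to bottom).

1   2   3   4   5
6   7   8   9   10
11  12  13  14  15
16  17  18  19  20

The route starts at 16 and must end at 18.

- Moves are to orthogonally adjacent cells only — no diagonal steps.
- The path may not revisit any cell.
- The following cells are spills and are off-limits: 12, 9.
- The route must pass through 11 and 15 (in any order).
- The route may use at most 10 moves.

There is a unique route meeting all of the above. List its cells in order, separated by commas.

Any route must reach 11 and 15 and still end at 18 within 10 moves, so the order of the required stops is forced.
Route from 16: up 2 to 6, right 2 to 8, down 1 to 13, right 2 to 15, down 1 to 20, left 2 to 18 — 10 moves in all.
Check: all required cells visited; 10 ≤ 10 moves.

16, 11, 6, 7, 8, 13, 14, 15, 20, 19, 18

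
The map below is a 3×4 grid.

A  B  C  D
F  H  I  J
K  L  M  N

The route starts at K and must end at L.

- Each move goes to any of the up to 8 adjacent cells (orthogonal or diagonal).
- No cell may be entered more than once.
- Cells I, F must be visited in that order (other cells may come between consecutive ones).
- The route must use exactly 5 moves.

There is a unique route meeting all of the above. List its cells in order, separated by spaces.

K H I B F L

The waypoints must appear in the order I, F, with no cell reused.
Route from K: up-right 1 to H, right 1 to I, up-left 1 to B, down-left 1 to F, down-right 1 to L — 5 moves in all.
Check: order respected (I at step 2, F at step 4); 5 moves as required.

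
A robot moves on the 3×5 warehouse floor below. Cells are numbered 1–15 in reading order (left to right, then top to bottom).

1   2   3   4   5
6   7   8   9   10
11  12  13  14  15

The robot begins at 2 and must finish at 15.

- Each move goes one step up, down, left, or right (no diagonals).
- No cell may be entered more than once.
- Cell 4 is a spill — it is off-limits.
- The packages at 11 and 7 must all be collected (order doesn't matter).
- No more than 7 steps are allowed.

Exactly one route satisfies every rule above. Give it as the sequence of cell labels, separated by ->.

Any route must reach 11 and 7 and still end at 15 within 7 moves, so the order of the required stops is forced.
Route from 2: down to 7, left to 6, down to 11, 4× right (reaching 15) — 7 moves in all.
Check: all required cells visited; 7 ≤ 7 moves.

2 -> 7 -> 6 -> 11 -> 12 -> 13 -> 14 -> 15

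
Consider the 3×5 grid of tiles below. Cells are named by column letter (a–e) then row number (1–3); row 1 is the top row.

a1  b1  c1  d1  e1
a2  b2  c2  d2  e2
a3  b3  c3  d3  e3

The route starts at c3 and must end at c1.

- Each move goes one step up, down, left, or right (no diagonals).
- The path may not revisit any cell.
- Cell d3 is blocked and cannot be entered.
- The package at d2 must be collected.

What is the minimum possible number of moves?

4

Any route passes through d2 somewhere between c3 and c1. Summing Manhattan distances along the two legs (c3 → d2 → c1) gives a lower bound of 2 + 2 = 4 moves.
A route of 4 moves achieves this: c3 → c2 → d2 → d1 → c1.
Since 4 matches the lower bound, it is optimal.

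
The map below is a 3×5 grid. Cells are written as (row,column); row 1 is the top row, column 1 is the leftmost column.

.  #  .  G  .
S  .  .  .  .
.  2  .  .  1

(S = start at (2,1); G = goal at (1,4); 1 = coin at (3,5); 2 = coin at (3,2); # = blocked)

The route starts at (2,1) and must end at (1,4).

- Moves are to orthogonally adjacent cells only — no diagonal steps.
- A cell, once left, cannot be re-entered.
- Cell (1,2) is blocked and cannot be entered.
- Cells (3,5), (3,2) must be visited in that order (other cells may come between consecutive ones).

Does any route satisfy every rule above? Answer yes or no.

Ignoring the required order, 11 revisit-free routes from (2,1) to (1,4) pass through all of (3,5) and (3,2); the waypoint orders that occur are (3,2) → (3,5) (11) — never (3,5) → (3,2).

no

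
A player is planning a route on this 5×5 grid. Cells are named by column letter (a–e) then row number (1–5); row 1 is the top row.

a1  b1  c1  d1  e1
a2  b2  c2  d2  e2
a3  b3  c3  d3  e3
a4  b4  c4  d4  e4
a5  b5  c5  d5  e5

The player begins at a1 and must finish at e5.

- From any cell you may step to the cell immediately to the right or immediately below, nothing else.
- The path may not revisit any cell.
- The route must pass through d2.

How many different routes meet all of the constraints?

16

A right/down-only route from a1 to e5 makes exactly 4 down-moves and 4 right-moves in some order.
With no other constraints that would be C(8,4) = 70 routes.
Split at d2 and multiply the segment counts: a1→d2: 4; d2→e5: 4; product = 16.
That gives 16 routes.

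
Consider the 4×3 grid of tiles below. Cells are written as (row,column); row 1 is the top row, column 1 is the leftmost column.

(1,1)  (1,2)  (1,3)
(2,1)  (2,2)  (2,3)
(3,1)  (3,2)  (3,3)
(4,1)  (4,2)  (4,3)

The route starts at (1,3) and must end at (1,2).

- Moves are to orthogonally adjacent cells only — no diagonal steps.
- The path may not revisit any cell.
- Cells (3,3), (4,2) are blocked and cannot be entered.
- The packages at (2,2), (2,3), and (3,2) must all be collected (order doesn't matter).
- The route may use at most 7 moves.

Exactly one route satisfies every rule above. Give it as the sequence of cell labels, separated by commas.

The budget equals the shortest possible length, so every move has to be on a shortest route through the required cells.
Route from (1,3): down 1 to (2,3), left 1 to (2,2), down 1 to (3,2), left 1 to (3,1), up 2 to (1,1), right 1 to (1,2) — 7 moves in all.
Check: all required cells visited; 7 ≤ 7 moves.

(1,3), (2,3), (2,2), (3,2), (3,1), (2,1), (1,1), (1,2)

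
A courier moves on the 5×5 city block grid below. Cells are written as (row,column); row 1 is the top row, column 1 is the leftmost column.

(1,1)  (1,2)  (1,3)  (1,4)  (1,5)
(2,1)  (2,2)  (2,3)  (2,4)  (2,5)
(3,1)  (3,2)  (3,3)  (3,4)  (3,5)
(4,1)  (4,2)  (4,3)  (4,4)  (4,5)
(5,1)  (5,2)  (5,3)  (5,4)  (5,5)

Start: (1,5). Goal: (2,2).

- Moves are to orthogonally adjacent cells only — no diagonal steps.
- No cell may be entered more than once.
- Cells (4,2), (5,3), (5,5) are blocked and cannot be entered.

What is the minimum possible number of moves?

The Manhattan distance from (1,5) to (2,2) is |1−2| + |5−2| = 4, so at least 4 moves are needed.
A route of 4 moves achieves this: (1,5) → (2,5) → (2,4) → (2,3) → (2,2).
Since 4 matches the lower bound, it is optimal.

4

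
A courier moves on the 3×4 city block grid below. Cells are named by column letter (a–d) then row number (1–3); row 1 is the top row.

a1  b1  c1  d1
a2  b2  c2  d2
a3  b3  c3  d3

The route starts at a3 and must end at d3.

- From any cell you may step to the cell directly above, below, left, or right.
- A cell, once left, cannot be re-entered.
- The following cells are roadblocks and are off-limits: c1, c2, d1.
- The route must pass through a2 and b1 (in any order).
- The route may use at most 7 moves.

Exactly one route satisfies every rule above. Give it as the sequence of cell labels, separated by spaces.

Any route must reach a2 and b1 and still end at d3 within 7 moves, so the order of the required stops is forced.
Route from a3: up 2 to a1, right 1 to b1, down 2 to b3, right 2 to d3 — 7 moves in all.
Check: all required cells visited; 7 ≤ 7 moves.

a3 a2 a1 b1 b2 b3 c3 d3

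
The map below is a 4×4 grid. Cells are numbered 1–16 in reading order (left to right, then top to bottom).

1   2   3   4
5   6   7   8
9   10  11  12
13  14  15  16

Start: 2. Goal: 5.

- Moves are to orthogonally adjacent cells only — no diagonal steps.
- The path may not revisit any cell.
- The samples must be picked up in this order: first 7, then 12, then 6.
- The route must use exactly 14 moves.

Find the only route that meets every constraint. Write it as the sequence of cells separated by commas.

The waypoints must appear in the order 7, 12, 6, with no cell reused.
Route from 2: right 2 to 4, down 1 to 8, left 1 to 7, down 1 to 11, right 1 to 12, down 1 to 16, left 3 to 13, up 1 to 9, right 1 to 10, up 1 to 6, left 1 to 5 — 14 moves in all.
Check: order respected (7 at step 4, 12 at step 6, 6 at step 13); 14 moves as required.

2, 3, 4, 8, 7, 11, 12, 16, 15, 14, 13, 9, 10, 6, 5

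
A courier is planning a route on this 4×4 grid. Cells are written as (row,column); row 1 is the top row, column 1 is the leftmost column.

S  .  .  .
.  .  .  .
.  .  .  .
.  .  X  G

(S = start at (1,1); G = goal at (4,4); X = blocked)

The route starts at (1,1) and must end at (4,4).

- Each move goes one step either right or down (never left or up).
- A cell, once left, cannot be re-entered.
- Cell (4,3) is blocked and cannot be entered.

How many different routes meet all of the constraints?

10

A right/down-only route from (1,1) to (4,4) makes exactly 3 down-moves and 3 right-moves in some order.
With no other constraints that would be C(6,3) = 20 routes.
Subtract routes through each blocked cell (inclusion–exclusion for overlaps): − through (4,3): 10 → 10.
That gives 10 routes.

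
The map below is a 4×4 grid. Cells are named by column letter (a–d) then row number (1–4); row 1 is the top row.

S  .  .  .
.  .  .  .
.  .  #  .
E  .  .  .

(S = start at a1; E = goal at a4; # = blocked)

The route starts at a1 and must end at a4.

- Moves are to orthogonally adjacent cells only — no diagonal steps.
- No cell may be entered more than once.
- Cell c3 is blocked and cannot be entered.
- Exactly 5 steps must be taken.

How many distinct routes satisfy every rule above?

6

Need simple routes of exactly 5 moves from a1 to a4 (Manhattan distance 3, so 1 moves are spent on a detour and 1 undoing it).
Enumerating: a1 a2 a3 b3 b4 a4 | a1 a2 b2 b3 b4 a4 | a1 a2 b2 b3 a3 a4 | a1 b1 b2 b3 b4 a4 | a1 b1 b2 b3 a3 a4 | a1 b1 b2 a2 a3 a4.
That gives 6 routes.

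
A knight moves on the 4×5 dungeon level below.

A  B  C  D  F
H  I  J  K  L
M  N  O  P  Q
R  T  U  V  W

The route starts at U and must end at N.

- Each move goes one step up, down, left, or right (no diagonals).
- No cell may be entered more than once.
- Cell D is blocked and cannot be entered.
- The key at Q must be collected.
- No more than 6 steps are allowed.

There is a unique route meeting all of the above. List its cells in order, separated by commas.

The 6-move cap with required stops at Q leaves no slack for detours.
Route from U: right 2 to W, up 1 to Q, left 3 to N — 6 moves in all.
Check: all required cells visited; 6 ≤ 6 moves.

U, V, W, Q, P, O, N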